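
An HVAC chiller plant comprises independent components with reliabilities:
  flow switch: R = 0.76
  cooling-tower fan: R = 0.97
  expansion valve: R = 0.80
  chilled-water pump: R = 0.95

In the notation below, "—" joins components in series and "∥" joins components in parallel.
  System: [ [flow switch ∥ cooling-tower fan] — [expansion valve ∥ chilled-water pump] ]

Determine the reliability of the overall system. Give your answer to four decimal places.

0.9829

Parallel (flow switch and cooling-tower fan): 1 − (1 − 0.760000)(1 − 0.970000) = 0.992800
Parallel (expansion valve and chilled-water pump): 1 − (1 − 0.800000)(1 − 0.950000) = 0.990000
Series ([0.992800] and [0.990000]): 0.992800 × 0.990000 = 0.9829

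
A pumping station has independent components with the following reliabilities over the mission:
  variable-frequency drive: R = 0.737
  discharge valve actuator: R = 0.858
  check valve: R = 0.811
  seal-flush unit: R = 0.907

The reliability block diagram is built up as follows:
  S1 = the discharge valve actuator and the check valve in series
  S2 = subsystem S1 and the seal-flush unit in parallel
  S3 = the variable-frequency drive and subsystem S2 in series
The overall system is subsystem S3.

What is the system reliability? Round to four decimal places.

0.7162

Series (discharge valve actuator and check valve): 0.858000 × 0.811000 = 0.695838
Parallel ([0.695838] and seal-flush unit): 1 − (1 − 0.695838)(1 − 0.907000) = 0.971713
Series (variable-frequency drive and [0.971713]): 0.737000 × 0.971713 = 0.7162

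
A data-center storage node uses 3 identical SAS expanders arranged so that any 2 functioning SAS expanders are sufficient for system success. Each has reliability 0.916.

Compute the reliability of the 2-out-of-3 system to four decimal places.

0.9800

R = Σ_{i=2}^{3} C(3,i) p^i (1−p)^{3−i} with p = 0.916
C(3,2)·0.916^2·0.084^1 = 0.211442
C(3,3)·0.916^3·0.084^0 = 0.768575
Sum = 0.9800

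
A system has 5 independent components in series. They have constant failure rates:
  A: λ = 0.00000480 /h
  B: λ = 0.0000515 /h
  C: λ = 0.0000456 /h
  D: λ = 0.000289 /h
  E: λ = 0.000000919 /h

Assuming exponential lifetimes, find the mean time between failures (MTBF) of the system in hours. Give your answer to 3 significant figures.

Series of exponential components: λ_sys = Σ λ_i
λ_sys = 0.00000480 + 0.0000515 + 0.0000456 + 0.000289 + 0.000000919 = 3.9182e-04 /h
MTBF = 1 / λ_sys = 2550 h

2550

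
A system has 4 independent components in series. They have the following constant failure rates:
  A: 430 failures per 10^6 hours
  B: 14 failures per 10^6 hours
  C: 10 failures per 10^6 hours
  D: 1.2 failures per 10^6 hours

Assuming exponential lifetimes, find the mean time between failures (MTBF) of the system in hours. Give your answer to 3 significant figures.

2200

Series of exponential components: λ_sys = Σ λ_i
λ_sys = 0.00043 + 0.000014 + 0.000010 + 0.0000012 = 4.5520e-04 /h
MTBF = 1 / λ_sys = 2200 h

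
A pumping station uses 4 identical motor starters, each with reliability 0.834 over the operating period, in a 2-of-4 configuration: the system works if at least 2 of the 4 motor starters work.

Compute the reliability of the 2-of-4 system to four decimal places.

R = Σ_{i=2}^{4} C(4,i) p^i (1−p)^{4−i} with p = 0.834
C(4,2)·0.834^2·0.166^2 = 0.115000
C(4,3)·0.834^3·0.166^1 = 0.385182
C(4,4)·0.834^4·0.166^0 = 0.483798
Sum = 0.9840

0.9840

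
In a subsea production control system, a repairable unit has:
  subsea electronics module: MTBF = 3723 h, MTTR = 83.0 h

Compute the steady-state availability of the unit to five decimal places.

A(subsea electronics module) = MTBF/(MTBF+MTTR) = 3723/(3723+83.0) = 0.97819

0.97819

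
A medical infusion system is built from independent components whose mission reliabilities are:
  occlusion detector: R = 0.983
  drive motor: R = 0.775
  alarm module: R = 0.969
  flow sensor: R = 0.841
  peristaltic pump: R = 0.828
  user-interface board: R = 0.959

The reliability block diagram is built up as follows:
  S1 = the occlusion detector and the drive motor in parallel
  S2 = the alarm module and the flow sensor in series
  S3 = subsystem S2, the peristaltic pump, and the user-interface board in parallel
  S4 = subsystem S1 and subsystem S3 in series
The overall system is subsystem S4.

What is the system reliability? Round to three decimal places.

Parallel (occlusion detector and drive motor): 1 − (1 − 0.98300)(1 − 0.77500) = 0.99618
Series (alarm module and flow sensor): 0.96900 × 0.84100 = 0.81493
Parallel ([0.81493], peristaltic pump, and user-interface board): 1 − (1 − 0.81493)(1 − 0.82800)(1 − 0.95900) = 0.99869
Series ([0.99618] and [0.99869]): 0.99618 × 0.99869 = 0.995

0.995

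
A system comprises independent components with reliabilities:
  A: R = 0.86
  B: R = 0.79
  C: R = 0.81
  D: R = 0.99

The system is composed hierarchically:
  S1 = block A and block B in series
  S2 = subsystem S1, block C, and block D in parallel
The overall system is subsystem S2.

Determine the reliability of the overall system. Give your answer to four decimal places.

0.9994

Series (A and B): 0.860000 × 0.790000 = 0.679400
Parallel ([0.679400], C, and D): 1 − (1 − 0.679400)(1 − 0.810000)(1 − 0.990000) = 0.9994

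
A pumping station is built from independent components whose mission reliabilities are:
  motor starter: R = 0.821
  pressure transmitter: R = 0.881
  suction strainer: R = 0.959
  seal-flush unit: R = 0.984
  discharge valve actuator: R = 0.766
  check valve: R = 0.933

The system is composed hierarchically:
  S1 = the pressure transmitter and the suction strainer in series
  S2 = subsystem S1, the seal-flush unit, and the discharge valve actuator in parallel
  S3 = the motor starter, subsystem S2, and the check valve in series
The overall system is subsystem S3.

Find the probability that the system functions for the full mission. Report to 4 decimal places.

0.7655

Series (pressure transmitter and suction strainer): 0.881000 × 0.959000 = 0.844879
Parallel ([0.844879], seal-flush unit, and discharge valve actuator): 1 − (1 − 0.844879)(1 − 0.984000)(1 − 0.766000) = 0.999419
Series (motor starter, [0.999419], and check valve): 0.821000 × 0.999419 × 0.933000 = 0.7655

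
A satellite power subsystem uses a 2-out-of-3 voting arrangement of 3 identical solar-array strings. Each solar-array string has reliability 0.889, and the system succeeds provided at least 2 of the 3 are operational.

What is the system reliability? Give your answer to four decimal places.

0.9658

R = Σ_{i=2}^{3} C(3,i) p^i (1−p)^{3−i} with p = 0.889
C(3,2)·0.889^2·0.111^1 = 0.263177
C(3,3)·0.889^3·0.111^0 = 0.702595
Sum = 0.9658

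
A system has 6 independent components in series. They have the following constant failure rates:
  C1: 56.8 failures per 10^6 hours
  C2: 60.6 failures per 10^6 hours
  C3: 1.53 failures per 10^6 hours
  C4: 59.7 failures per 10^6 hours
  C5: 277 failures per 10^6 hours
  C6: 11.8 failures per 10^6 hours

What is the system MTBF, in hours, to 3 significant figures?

Series of exponential components: λ_sys = Σ λ_i
λ_sys = 0.0000568 + 0.0000606 + 0.00000153 + 0.0000597 + 0.000277 + 0.0000118 = 4.6743e-04 /h
MTBF = 1 / λ_sys = 2140 h

2140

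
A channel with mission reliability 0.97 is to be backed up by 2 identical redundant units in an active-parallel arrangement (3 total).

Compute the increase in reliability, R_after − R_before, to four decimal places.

R_before = 0.97
R_after = 1 − (1 − 0.97)^3 = 1.0000
ΔR = 1.0000 − 0.97 = 0.0300

0.0300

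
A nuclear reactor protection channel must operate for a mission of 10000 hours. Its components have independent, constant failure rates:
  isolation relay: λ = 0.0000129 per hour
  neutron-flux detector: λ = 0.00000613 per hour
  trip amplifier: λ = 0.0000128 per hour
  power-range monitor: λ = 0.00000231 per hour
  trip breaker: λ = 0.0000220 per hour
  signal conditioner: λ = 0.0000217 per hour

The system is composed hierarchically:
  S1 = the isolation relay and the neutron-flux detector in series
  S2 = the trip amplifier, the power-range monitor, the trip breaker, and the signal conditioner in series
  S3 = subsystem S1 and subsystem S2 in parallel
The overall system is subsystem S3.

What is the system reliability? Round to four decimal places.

0.9230

R(isolation relay) = exp(−0.0000129 × 10000) = 0.878974
R(neutron-flux detector) = exp(−0.00000613 × 10000) = 0.940541
R(trip amplifier) = exp(−0.0000128 × 10000) = 0.879853
R(power-range monitor) = exp(−0.00000231 × 10000) = 0.977165
R(trip breaker) = exp(−0.0000220 × 10000) = 0.802519
R(signal conditioner) = exp(−0.0000217 × 10000) = 0.804930
Series (isolation relay and neutron-flux detector): 0.878974 × 0.940541 = 0.826711
Series (trip amplifier, power-range monitor, trip breaker, and signal conditioner): 0.879853 × 0.977165 × 0.802519 × 0.804930 = 0.555382
Parallel ([0.826711] and [0.555382]): 1 − (1 − 0.826711)(1 − 0.555382) = 0.9230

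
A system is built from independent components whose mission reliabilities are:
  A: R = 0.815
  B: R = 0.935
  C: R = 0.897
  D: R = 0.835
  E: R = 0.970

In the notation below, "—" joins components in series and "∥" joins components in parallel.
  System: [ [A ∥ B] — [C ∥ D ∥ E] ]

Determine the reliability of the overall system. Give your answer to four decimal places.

0.9875

Parallel (A and B): 1 − (1 − 0.815000)(1 − 0.935000) = 0.987975
Parallel (C, D, and E): 1 − (1 − 0.897000)(1 − 0.835000)(1 − 0.970000) = 0.999490
Series ([0.987975] and [0.999490]): 0.987975 × 0.999490 = 0.9875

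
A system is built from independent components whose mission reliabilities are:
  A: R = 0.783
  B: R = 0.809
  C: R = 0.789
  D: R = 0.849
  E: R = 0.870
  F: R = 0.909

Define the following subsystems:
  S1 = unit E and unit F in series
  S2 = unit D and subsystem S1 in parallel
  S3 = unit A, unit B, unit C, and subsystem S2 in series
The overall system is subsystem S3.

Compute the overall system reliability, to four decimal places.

0.4840

Series (E and F): 0.870000 × 0.909000 = 0.790830
Parallel (D and [0.790830]): 1 − (1 − 0.849000)(1 − 0.790830) = 0.968415
Series (A, B, C, and [0.968415]): 0.783000 × 0.809000 × 0.789000 × 0.968415 = 0.4840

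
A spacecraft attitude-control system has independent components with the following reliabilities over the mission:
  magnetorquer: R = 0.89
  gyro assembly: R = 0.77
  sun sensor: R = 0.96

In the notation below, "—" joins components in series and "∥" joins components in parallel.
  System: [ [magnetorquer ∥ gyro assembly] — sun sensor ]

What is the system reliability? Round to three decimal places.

Parallel (magnetorquer and gyro assembly): 1 − (1 − 0.89000)(1 − 0.77000) = 0.97470
Series ([0.97470] and sun sensor): 0.97470 × 0.96000 = 0.936

0.936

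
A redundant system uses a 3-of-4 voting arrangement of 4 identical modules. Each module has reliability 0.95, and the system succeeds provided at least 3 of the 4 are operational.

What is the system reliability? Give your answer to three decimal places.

0.986

R = Σ_{i=3}^{4} C(4,i) p^i (1−p)^{4−i} with p = 0.95
C(4,3)·0.95^3·0.05^1 = 0.17148
C(4,4)·0.95^4·0.05^0 = 0.81451
Sum = 0.986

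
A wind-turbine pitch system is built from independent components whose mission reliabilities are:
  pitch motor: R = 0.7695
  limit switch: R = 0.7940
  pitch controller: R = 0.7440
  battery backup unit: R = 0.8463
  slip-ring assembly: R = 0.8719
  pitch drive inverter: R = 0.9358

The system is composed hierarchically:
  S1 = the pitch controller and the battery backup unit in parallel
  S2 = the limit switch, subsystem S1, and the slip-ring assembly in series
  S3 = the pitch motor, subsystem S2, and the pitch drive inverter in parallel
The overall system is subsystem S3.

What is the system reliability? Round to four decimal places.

0.9950

Parallel (pitch controller and battery backup unit): 1 − (1 − 0.744000)(1 − 0.846300) = 0.960653
Series (limit switch, [0.960653], and slip-ring assembly): 0.794000 × 0.960653 × 0.871900 = 0.665049
Parallel (pitch motor, [0.665049], and pitch drive inverter): 1 − (1 − 0.769500)(1 − 0.665049)(1 − 0.935800) = 0.9950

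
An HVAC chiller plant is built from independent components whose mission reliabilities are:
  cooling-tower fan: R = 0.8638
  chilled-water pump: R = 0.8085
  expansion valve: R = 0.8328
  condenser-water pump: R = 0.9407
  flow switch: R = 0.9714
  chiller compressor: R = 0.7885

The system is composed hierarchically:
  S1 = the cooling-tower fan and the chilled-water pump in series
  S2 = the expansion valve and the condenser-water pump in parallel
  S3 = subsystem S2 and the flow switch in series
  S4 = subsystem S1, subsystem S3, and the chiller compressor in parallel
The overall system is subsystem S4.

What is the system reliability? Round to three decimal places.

Series (cooling-tower fan and chilled-water pump): 0.86380 × 0.80850 = 0.69838
Parallel (expansion valve and condenser-water pump): 1 − (1 − 0.83280)(1 − 0.94070) = 0.99009
Series ([0.99009] and flow switch): 0.99009 × 0.97140 = 0.96177
Parallel ([0.69838], [0.96177], and chiller compressor): 1 − (1 − 0.69838)(1 − 0.96177)(1 − 0.78850) = 0.998

0.998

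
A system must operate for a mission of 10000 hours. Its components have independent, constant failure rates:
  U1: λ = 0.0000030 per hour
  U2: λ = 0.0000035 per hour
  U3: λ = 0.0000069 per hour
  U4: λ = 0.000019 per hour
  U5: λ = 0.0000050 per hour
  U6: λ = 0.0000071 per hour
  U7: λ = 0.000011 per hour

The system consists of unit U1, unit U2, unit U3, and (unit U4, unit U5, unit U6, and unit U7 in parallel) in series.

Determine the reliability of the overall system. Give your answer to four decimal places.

0.8745

R(U1) = exp(−0.0000030 × 10000) = 0.970446
R(U2) = exp(−0.0000035 × 10000) = 0.965605
R(U3) = exp(−0.0000069 × 10000) = 0.933327
R(U4) = exp(−0.000019 × 10000) = 0.826959
R(U5) = exp(−0.0000050 × 10000) = 0.951229
R(U6) = exp(−0.0000071 × 10000) = 0.931462
R(U7) = exp(−0.000011 × 10000) = 0.895834
Parallel (U4, U5, U6, and U7): 1 − (1 − 0.826959)(1 − 0.951229)(1 − 0.931462)(1 − 0.895834) = 0.999940
Series (U1, U2, U3, and [0.999940]): 0.970446 × 0.965605 × 0.933327 × 0.999940 = 0.8745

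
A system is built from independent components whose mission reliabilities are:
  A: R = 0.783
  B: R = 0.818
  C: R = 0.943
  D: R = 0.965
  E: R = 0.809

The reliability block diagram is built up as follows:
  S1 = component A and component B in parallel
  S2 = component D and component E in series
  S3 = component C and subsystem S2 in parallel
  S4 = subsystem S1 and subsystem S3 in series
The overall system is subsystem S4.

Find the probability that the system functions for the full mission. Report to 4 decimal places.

Parallel (A and B): 1 − (1 − 0.783000)(1 − 0.818000) = 0.960506
Series (D and E): 0.965000 × 0.809000 = 0.780685
Parallel (C and [0.780685]): 1 − (1 − 0.943000)(1 − 0.780685) = 0.987499
Series ([0.960506] and [0.987499]): 0.960506 × 0.987499 = 0.9485

0.9485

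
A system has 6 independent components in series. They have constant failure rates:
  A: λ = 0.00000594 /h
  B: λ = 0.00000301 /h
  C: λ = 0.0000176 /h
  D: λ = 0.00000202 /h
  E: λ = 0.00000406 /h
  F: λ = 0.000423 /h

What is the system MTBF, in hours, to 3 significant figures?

2190

Series of exponential components: λ_sys = Σ λ_i
λ_sys = 0.00000594 + 0.00000301 + 0.0000176 + 0.00000202 + 0.00000406 + 0.000423 = 4.5563e-04 /h
MTBF = 1 / λ_sys = 2190 h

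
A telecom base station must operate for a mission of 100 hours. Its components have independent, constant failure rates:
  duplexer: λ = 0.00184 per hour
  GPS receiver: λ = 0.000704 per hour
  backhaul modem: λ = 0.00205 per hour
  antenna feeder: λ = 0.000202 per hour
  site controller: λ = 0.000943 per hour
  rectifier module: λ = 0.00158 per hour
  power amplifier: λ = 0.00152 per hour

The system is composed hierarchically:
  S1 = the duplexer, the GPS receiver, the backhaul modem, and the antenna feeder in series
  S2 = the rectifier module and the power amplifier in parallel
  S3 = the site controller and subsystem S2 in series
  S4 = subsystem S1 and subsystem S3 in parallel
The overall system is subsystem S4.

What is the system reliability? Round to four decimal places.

R(duplexer) = exp(−0.00184 × 100) = 0.831936
R(GPS receiver) = exp(−0.000704 × 100) = 0.932021
R(backhaul modem) = exp(−0.00205 × 100) = 0.814647
R(antenna feeder) = exp(−0.000202 × 100) = 0.980003
R(site controller) = exp(−0.000943 × 100) = 0.910010
R(rectifier module) = exp(−0.00158 × 100) = 0.853850
R(power amplifier) = exp(−0.00152 × 100) = 0.858988
Series (duplexer, GPS receiver, backhaul modem, and antenna feeder): 0.831936 × 0.932021 × 0.814647 × 0.980003 = 0.619031
Parallel (rectifier module and power amplifier): 1 − (1 − 0.853850)(1 − 0.858988) = 0.979391
Series (site controller and [0.979391]): 0.910010 × 0.979391 = 0.891256
Parallel ([0.619031] and [0.891256]): 1 − (1 − 0.619031)(1 − 0.891256) = 0.9586

0.9586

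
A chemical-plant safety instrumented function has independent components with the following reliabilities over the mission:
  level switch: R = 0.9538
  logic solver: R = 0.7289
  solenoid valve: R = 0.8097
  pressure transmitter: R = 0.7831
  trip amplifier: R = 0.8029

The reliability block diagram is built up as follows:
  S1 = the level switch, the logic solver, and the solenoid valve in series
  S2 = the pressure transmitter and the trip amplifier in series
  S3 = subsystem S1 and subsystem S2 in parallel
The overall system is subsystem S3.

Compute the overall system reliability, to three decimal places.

0.838

Series (level switch, logic solver, and solenoid valve): 0.95380 × 0.72890 × 0.80970 = 0.56292
Series (pressure transmitter and trip amplifier): 0.78310 × 0.80290 = 0.62875
Parallel ([0.56292] and [0.62875]): 1 − (1 − 0.56292)(1 − 0.62875) = 0.838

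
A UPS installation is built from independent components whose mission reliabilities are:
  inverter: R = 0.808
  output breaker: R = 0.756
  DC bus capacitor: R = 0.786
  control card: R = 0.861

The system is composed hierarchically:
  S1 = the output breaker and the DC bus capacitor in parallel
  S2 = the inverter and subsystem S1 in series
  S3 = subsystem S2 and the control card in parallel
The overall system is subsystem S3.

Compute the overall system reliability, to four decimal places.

0.9674

Parallel (output breaker and DC bus capacitor): 1 − (1 − 0.756000)(1 − 0.786000) = 0.947784
Series (inverter and [0.947784]): 0.808000 × 0.947784 = 0.765809
Parallel ([0.765809] and control card): 1 − (1 − 0.765809)(1 − 0.861000) = 0.9674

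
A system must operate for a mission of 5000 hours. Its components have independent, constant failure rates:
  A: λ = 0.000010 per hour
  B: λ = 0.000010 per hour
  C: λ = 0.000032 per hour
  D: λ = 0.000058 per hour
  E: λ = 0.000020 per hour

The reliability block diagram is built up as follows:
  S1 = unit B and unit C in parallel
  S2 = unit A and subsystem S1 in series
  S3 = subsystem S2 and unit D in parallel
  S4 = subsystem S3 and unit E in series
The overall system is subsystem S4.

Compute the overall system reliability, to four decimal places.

R(A) = exp(−0.000010 × 5000) = 0.951229
R(B) = exp(−0.000010 × 5000) = 0.951229
R(C) = exp(−0.000032 × 5000) = 0.852144
R(D) = exp(−0.000058 × 5000) = 0.748264
R(E) = exp(−0.000020 × 5000) = 0.904837
Parallel (B and C): 1 − (1 − 0.951229)(1 − 0.852144) = 0.992789
Series (A and [0.992789]): 0.951229 × 0.992789 = 0.944370
Parallel ([0.944370] and D): 1 − (1 − 0.944370)(1 − 0.748264) = 0.985996
Series ([0.985996] and E): 0.985996 × 0.904837 = 0.8922

0.8922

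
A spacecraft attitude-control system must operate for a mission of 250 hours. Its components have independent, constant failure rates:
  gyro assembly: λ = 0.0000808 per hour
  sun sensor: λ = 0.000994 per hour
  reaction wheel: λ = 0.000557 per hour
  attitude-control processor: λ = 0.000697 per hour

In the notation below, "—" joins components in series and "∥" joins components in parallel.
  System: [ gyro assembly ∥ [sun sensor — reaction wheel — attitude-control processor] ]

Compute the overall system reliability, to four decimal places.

0.9914

R(gyro assembly) = exp(−0.0000808 × 250) = 0.980003
R(sun sensor) = exp(−0.000994 × 250) = 0.779970
R(reaction wheel) = exp(−0.000557 × 250) = 0.870010
R(attitude-control processor) = exp(−0.000697 × 250) = 0.840087
Series (sun sensor, reaction wheel, and attitude-control processor): 0.779970 × 0.870010 × 0.840087 = 0.570068
Parallel (gyro assembly and [0.570068]): 1 − (1 − 0.980003)(1 − 0.570068) = 0.9914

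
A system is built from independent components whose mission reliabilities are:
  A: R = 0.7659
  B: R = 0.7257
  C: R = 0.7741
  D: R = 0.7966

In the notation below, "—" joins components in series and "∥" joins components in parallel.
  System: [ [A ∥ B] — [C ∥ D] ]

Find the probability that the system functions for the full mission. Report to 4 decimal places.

0.8928

Parallel (A and B): 1 − (1 − 0.765900)(1 − 0.725700) = 0.935786
Parallel (C and D): 1 − (1 − 0.774100)(1 − 0.796600) = 0.954052
Series ([0.935786] and [0.954052]): 0.935786 × 0.954052 = 0.8928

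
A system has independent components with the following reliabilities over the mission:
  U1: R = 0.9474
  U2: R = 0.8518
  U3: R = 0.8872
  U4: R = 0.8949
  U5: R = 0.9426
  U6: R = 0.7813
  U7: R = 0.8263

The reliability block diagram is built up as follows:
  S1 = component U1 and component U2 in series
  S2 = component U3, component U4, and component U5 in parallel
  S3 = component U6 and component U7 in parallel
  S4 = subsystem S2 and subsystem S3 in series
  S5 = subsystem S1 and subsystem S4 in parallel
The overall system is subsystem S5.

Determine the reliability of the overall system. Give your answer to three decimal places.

0.993

Series (U1 and U2): 0.94740 × 0.85180 = 0.80700
Parallel (U3, U4, and U5): 1 − (1 − 0.88720)(1 − 0.89490)(1 − 0.94260) = 0.99932
Parallel (U6 and U7): 1 − (1 − 0.78130)(1 − 0.82630) = 0.96201
Series ([0.99932] and [0.96201]): 0.99932 × 0.96201 = 0.96136
Parallel ([0.80700] and [0.96136]): 1 − (1 − 0.80700)(1 − 0.96136) = 0.993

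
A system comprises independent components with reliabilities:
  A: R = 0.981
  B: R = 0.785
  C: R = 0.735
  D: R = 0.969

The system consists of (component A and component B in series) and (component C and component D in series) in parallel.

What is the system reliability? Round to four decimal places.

0.9338

Series (A and B): 0.981000 × 0.785000 = 0.770085
Series (C and D): 0.735000 × 0.969000 = 0.712215
Parallel ([0.770085] and [0.712215]): 1 − (1 − 0.770085)(1 − 0.712215) = 0.9338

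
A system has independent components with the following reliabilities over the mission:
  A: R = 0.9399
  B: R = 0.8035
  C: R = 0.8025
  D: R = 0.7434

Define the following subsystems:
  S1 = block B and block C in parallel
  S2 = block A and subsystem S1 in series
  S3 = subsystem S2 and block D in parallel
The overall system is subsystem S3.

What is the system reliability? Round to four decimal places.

0.9752

Parallel (B and C): 1 − (1 − 0.803500)(1 − 0.802500) = 0.961191
Series (A and [0.961191]): 0.939900 × 0.961191 = 0.903423
Parallel ([0.903423] and D): 1 − (1 − 0.903423)(1 − 0.743400) = 0.9752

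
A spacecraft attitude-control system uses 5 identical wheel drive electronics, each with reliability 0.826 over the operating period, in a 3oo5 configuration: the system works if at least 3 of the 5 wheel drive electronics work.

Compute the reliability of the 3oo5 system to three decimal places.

0.960

R = Σ_{i=3}^{5} C(5,i) p^i (1−p)^{5−i} with p = 0.826
C(5,3)·0.826^3·0.174^2 = 0.17062
C(5,4)·0.826^4·0.174^1 = 0.40499
C(5,5)·0.826^5·0.174^0 = 0.38450
Sum = 0.960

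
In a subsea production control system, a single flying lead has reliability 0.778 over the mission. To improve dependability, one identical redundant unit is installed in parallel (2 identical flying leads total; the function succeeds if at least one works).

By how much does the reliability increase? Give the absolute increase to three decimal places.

R_before = 0.778
R_after = 1 − (1 − 0.778)^2 = 0.951
ΔR = 0.951 − 0.778 = 0.173

0.173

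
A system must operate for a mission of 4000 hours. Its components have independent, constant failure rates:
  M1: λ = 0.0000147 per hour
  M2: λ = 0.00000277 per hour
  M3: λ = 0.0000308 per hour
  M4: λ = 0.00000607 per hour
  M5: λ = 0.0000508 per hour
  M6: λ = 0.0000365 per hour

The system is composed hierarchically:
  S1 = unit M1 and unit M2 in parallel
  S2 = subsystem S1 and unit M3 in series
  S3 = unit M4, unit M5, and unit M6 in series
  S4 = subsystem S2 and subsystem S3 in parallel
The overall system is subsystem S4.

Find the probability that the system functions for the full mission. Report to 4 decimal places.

R(M1) = exp(−0.0000147 × 4000) = 0.942895
R(M2) = exp(−0.00000277 × 4000) = 0.988981
R(M3) = exp(−0.0000308 × 4000) = 0.884087
R(M4) = exp(−0.00000607 × 4000) = 0.976012
R(M5) = exp(−0.0000508 × 4000) = 0.816115
R(M6) = exp(−0.0000365 × 4000) = 0.864158
Parallel (M1 and M2): 1 − (1 − 0.942895)(1 − 0.988981) = 0.999371
Series ([0.999371] and M3): 0.999371 × 0.884087 = 0.883531
Series (M4, M5, and M6): 0.976012 × 0.816115 × 0.864158 = 0.688335
Parallel ([0.883531] and [0.688335]): 1 − (1 − 0.883531)(1 − 0.688335) = 0.9637

0.9637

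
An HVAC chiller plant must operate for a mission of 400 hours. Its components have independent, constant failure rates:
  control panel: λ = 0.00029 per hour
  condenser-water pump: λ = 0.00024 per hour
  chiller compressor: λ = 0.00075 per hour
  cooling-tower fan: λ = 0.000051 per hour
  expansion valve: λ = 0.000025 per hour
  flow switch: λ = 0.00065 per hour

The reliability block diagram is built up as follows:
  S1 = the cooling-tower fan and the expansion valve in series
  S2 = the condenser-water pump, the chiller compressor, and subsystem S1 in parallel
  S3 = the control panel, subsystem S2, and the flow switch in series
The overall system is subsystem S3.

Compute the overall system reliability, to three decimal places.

0.686

R(control panel) = exp(−0.00029 × 400) = 0.89048
R(condenser-water pump) = exp(−0.00024 × 400) = 0.90846
R(chiller compressor) = exp(−0.00075 × 400) = 0.74082
R(cooling-tower fan) = exp(−0.000051 × 400) = 0.97981
R(expansion valve) = exp(−0.000025 × 400) = 0.99005
R(flow switch) = exp(−0.00065 × 400) = 0.77105
Series (cooling-tower fan and expansion valve): 0.97981 × 0.99005 = 0.97006
Parallel (condenser-water pump, chiller compressor, and [0.97006]): 1 − (1 − 0.90846)(1 − 0.74082)(1 − 0.97006) = 0.99929
Series (control panel, [0.99929], and flow switch): 0.89048 × 0.99929 × 0.77105 = 0.686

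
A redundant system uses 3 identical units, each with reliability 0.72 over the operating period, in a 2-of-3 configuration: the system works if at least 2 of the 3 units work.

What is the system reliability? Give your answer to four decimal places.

0.8087

R = Σ_{i=2}^{3} C(3,i) p^i (1−p)^{3−i} with p = 0.72
C(3,2)·0.72^2·0.28^1 = 0.435456
C(3,3)·0.72^3·0.28^0 = 0.373248
Sum = 0.8087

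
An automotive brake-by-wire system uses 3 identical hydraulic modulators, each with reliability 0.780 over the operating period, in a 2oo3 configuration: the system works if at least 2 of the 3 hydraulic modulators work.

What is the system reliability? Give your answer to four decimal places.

R = Σ_{i=2}^{3} C(3,i) p^i (1−p)^{3−i} with p = 0.780
C(3,2)·0.780^2·0.220^1 = 0.401544
C(3,3)·0.780^3·0.220^0 = 0.474552
Sum = 0.8761

0.8761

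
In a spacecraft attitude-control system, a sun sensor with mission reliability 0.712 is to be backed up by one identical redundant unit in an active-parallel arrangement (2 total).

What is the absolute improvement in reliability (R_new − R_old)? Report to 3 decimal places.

0.205

R_before = 0.712
R_after = 1 − (1 − 0.712)^2 = 0.917
ΔR = 0.917 − 0.712 = 0.205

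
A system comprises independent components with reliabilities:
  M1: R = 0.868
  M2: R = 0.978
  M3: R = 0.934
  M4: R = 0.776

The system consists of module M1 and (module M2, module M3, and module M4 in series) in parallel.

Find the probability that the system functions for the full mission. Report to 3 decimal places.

Series (M2, M3, and M4): 0.97800 × 0.93400 × 0.77600 = 0.70884
Parallel (M1 and [0.70884]): 1 − (1 − 0.86800)(1 − 0.70884) = 0.962

0.962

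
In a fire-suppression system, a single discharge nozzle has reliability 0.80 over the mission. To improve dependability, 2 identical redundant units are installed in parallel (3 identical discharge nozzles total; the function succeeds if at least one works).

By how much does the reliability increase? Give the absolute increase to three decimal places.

R_before = 0.80
R_after = 1 − (1 − 0.80)^3 = 0.992
ΔR = 0.992 − 0.80 = 0.192

0.192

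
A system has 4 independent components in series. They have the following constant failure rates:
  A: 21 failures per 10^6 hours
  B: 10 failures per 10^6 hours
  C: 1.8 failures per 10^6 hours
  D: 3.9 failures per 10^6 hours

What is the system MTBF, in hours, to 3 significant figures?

27200

Series of exponential components: λ_sys = Σ λ_i
λ_sys = 0.000021 + 0.000010 + 0.0000018 + 0.0000039 = 3.6700e-05 /h
MTBF = 1 / λ_sys = 27200 h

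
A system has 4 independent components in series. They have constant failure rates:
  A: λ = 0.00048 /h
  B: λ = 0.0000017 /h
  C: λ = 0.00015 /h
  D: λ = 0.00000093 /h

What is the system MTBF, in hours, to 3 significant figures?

1580

Series of exponential components: λ_sys = Σ λ_i
λ_sys = 0.00048 + 0.0000017 + 0.00015 + 0.00000093 = 6.3263e-04 /h
MTBF = 1 / λ_sys = 1580 h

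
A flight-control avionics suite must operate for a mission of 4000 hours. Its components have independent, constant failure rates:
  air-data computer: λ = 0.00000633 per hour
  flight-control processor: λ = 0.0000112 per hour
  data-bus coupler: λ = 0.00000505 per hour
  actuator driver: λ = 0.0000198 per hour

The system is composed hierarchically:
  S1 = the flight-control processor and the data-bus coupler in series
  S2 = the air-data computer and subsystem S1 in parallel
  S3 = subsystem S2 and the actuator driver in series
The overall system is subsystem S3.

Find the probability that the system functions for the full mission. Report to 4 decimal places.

0.9224

R(air-data computer) = exp(−0.00000633 × 4000) = 0.974998
R(flight-control processor) = exp(−0.0000112 × 4000) = 0.956189
R(data-bus coupler) = exp(−0.00000505 × 4000) = 0.980003
R(actuator driver) = exp(−0.0000198 × 4000) = 0.923855
Series (flight-control processor and data-bus coupler): 0.956189 × 0.980003 = 0.937068
Parallel (air-data computer and [0.937068]): 1 − (1 − 0.974998)(1 − 0.937068) = 0.998427
Series ([0.998427] and actuator driver): 0.998427 × 0.923855 = 0.9224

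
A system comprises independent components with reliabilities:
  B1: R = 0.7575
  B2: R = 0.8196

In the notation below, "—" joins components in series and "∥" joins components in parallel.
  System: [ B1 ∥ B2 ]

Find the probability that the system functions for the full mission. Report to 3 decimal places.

Parallel (B1 and B2): 1 − (1 − 0.75750)(1 − 0.81960) = 0.956

0.956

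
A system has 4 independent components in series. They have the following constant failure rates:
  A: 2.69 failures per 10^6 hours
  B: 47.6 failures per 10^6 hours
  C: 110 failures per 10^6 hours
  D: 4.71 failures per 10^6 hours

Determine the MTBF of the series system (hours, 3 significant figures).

Series of exponential components: λ_sys = Σ λ_i
λ_sys = 0.00000269 + 0.0000476 + 0.000110 + 0.00000471 = 1.6500e-04 /h
MTBF = 1 / λ_sys = 6060 h

6060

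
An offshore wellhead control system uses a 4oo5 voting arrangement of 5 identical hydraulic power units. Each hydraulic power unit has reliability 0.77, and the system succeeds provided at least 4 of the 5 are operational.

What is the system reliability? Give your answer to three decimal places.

0.675

R = Σ_{i=4}^{5} C(5,i) p^i (1−p)^{5−i} with p = 0.77
C(5,4)·0.77^4·0.23^1 = 0.40426
C(5,5)·0.77^5·0.23^0 = 0.27068
Sum = 0.675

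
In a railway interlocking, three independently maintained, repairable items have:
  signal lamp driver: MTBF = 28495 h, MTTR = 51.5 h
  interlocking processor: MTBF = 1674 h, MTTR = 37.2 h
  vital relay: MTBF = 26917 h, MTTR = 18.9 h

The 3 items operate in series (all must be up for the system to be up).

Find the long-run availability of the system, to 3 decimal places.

A(signal lamp driver) = MTBF/(MTBF+MTTR) = 28495/(28495+51.5) = 0.998196
A(interlocking processor) = MTBF/(MTBF+MTTR) = 1674/(1674+37.2) = 0.978261
A(vital relay) = MTBF/(MTBF+MTTR) = 26917/(26917+18.9) = 0.999298
Series availability: 0.998196 × 0.978261 × 0.999298 = 0.976

0.976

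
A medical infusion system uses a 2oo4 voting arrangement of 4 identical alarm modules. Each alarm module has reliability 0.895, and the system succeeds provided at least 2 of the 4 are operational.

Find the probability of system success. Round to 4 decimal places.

R = Σ_{i=2}^{4} C(4,i) p^i (1−p)^{4−i} with p = 0.895
C(4,2)·0.895^2·0.105^2 = 0.052988
C(4,3)·0.895^3·0.105^1 = 0.301105
C(4,4)·0.895^4·0.105^0 = 0.641641
Sum = 0.9957

0.9957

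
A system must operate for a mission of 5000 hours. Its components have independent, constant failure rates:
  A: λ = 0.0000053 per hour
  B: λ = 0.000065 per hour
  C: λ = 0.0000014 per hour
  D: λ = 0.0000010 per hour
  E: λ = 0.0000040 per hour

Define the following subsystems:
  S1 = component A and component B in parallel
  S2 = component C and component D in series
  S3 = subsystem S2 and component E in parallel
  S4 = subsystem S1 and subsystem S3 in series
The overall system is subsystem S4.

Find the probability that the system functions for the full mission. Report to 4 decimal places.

0.9925

R(A) = exp(−0.0000053 × 5000) = 0.973848
R(B) = exp(−0.000065 × 5000) = 0.722527
R(C) = exp(−0.0000014 × 5000) = 0.993024
R(D) = exp(−0.0000010 × 5000) = 0.995012
R(E) = exp(−0.0000040 × 5000) = 0.980199
Parallel (A and B): 1 − (1 − 0.973848)(1 − 0.722527) = 0.992744
Series (C and D): 0.993024 × 0.995012 = 0.988071
Parallel ([0.988071] and E): 1 − (1 − 0.988071)(1 − 0.980199) = 0.999764
Series ([0.992744] and [0.999764]): 0.992744 × 0.999764 = 0.9925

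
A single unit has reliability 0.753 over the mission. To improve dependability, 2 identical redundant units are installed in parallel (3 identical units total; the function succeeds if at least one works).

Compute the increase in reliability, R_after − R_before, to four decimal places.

R_before = 0.753
R_after = 1 − (1 − 0.753)^3 = 0.9849
ΔR = 0.9849 − 0.753 = 0.2319

0.2319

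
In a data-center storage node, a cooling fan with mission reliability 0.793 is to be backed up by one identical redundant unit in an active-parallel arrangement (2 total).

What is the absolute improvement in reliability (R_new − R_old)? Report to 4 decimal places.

0.1642

R_before = 0.793
R_after = 1 − (1 − 0.793)^2 = 0.9572
ΔR = 0.9572 − 0.793 = 0.1642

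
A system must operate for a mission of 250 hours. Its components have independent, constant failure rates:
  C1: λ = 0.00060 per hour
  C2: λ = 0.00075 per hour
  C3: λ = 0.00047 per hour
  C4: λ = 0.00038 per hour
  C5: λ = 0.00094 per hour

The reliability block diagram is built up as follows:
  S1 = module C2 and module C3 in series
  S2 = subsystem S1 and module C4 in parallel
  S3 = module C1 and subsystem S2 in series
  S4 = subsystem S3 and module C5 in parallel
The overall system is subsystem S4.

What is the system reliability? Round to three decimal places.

0.967

R(C1) = exp(−0.00060 × 250) = 0.86071
R(C2) = exp(−0.00075 × 250) = 0.82903
R(C3) = exp(−0.00047 × 250) = 0.88914
R(C4) = exp(−0.00038 × 250) = 0.90937
R(C5) = exp(−0.00094 × 250) = 0.79057
Series (C2 and C3): 0.82903 × 0.88914 = 0.73712
Parallel ([0.73712] and C4): 1 − (1 − 0.73712)(1 − 0.90937) = 0.97618
Series (C1 and [0.97618]): 0.86071 × 0.97618 = 0.84021
Parallel ([0.84021] and C5): 1 − (1 − 0.84021)(1 − 0.79057) = 0.967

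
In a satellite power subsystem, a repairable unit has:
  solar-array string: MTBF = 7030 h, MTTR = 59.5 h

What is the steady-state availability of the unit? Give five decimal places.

A(solar-array string) = MTBF/(MTBF+MTTR) = 7030/(7030+59.5) = 0.99161

0.99161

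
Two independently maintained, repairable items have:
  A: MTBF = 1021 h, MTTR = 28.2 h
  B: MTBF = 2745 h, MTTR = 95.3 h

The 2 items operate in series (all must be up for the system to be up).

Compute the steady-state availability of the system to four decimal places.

0.9405

A(A) = MTBF/(MTBF+MTTR) = 1021/(1021+28.2) = 0.973122
A(B) = MTBF/(MTBF+MTTR) = 2745/(2745+95.3) = 0.966447
Series availability: 0.973122 × 0.966447 = 0.9405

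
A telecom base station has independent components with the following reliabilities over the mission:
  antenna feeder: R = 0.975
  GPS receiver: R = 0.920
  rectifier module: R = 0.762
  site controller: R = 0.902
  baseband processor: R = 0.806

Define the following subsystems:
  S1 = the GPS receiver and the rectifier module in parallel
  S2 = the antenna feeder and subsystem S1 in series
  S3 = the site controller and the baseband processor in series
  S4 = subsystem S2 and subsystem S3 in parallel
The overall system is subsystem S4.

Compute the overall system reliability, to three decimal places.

Parallel (GPS receiver and rectifier module): 1 − (1 − 0.92000)(1 − 0.76200) = 0.98096
Series (antenna feeder and [0.98096]): 0.97500 × 0.98096 = 0.95644
Series (site controller and baseband processor): 0.90200 × 0.80600 = 0.72701
Parallel ([0.95644] and [0.72701]): 1 − (1 − 0.95644)(1 − 0.72701) = 0.988

0.988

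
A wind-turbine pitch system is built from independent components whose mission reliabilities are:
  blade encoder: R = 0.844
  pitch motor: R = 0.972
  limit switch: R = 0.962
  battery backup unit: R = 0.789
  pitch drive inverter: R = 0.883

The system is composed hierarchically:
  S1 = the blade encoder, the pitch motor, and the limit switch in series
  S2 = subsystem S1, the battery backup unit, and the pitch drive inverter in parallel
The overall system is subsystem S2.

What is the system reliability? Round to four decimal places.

0.9948

Series (blade encoder, pitch motor, and limit switch): 0.844000 × 0.972000 × 0.962000 = 0.789194
Parallel ([0.789194], battery backup unit, and pitch drive inverter): 1 − (1 − 0.789194)(1 − 0.789000)(1 − 0.883000) = 0.9948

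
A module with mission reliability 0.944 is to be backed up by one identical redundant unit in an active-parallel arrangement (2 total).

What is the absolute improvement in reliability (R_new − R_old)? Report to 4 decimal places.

R_before = 0.944
R_after = 1 − (1 − 0.944)^2 = 0.9969
ΔR = 0.9969 − 0.944 = 0.0529

0.0529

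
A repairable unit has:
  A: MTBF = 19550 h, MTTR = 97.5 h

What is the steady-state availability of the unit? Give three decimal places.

A(A) = MTBF/(MTBF+MTTR) = 19550/(19550+97.5) = 0.995

0.995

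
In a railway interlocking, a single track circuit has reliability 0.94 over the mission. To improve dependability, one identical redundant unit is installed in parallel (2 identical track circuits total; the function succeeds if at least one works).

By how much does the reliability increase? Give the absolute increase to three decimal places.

0.056

R_before = 0.94
R_after = 1 − (1 − 0.94)^2 = 0.996
ΔR = 0.996 − 0.94 = 0.056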